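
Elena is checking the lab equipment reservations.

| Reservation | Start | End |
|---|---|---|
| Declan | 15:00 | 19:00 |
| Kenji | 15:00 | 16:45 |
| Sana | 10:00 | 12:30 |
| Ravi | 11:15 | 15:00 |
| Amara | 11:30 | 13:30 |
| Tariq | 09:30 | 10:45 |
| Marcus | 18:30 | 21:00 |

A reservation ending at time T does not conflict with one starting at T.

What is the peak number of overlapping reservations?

3

Sort all start/end points and keep a running count:
09:30 start Tariq → 1
10:00 start Sana → 2
10:45 end Tariq → 1
11:15 start Ravi → 2
11:30 start Amara → 3
12:30 end Sana → 2
13:30 end Amara → 1
15:00 end Ravi → 0
15:00 start Declan → 1
15:00 start Kenji → 2
16:45 end Kenji → 1
18:30 start Marcus → 2
19:00 end Declan → 1
21:00 end Marcus → 0
Peak is 3, at 11:30 (Amara, Ravi, Sana).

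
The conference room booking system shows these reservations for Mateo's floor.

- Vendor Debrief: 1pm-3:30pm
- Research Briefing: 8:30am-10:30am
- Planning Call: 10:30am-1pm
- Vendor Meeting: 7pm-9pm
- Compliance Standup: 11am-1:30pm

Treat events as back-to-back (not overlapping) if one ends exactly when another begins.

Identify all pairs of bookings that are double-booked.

Check each pair: they overlap iff neither finishes before the other starts.
Sorted by start: Research Briefing, Planning Call, Compliance Standup, Vendor Debrief, Vendor Meeting.
Planning Call starts exactly when Research Briefing ends (back-to-back, no overlap), so Research Briefing has no further overlaps.
Compliance Standup starts before Planning Call ends → Planning Call and Compliance Standup overlap.
Vendor Debrief starts exactly when Planning Call ends (back-to-back, no overlap), so Planning Call has no further overlaps.
Vendor Debrief starts before Compliance Standup ends → Compliance Standup and Vendor Debrief overlap.
Vendor Meeting starts after Compliance Standup ends.
Vendor Meeting starts after Vendor Debrief ends.

Compliance Standup & Planning Call, Compliance Standup & Vendor Debrief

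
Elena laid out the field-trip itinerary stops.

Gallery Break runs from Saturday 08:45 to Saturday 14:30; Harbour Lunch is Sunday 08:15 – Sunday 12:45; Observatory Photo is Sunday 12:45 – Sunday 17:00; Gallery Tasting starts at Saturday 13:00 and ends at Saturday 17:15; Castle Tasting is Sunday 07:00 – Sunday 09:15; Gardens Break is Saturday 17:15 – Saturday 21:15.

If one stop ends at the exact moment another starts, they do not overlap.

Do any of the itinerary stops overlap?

Yes

Two intervals overlap when each starts before the other ends.
Sorted by start: Gallery Break, Gallery Tasting, Gardens Break, Castle Tasting, Harbour Lunch, Observatory Photo.
Gallery Tasting starts before Gallery Break ends → Gallery Break and Gallery Tasting overlap.
That's a conflict, so the schedule is not conflict-free.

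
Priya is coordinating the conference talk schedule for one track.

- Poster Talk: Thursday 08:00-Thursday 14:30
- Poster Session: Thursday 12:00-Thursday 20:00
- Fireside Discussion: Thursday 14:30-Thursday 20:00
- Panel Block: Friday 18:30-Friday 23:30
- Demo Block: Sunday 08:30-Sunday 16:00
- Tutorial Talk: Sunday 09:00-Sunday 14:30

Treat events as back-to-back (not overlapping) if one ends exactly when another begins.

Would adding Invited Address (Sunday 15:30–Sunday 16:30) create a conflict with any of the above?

Poster Talk: ends Thursday 14:30 at or before Invited Address starts Sunday 15:30 → clear.
Poster Session: ends Thursday 20:00 at or before Invited Address starts Sunday 15:30 → clear.
Fireside Discussion: ends Thursday 20:00 at or before Invited Address starts Sunday 15:30 → clear.
Panel Block: ends Friday 23:30 at or before Invited Address starts Sunday 15:30 → clear.
Demo Block: starts Sunday 08:30 before Invited Address ends Sunday 16:30, and ends Sunday 16:00 after Invited Address starts Sunday 15:30 → overlap.
Tutorial Talk: ends Sunday 14:30 at or before Invited Address starts Sunday 15:30 → clear.
Invited Address overlaps Demo Block.

Yes — it overlaps Demo Block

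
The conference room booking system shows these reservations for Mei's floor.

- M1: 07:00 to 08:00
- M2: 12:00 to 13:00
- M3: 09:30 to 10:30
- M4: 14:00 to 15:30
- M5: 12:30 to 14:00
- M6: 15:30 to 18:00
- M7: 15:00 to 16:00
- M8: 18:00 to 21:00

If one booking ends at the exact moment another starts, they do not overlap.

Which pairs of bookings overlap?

M2 & M5, M4 & M7, M6 & M7

Check each pair: they overlap iff neither finishes before the other starts.
Sorted by start: M1, M3, M2, M5, M4, M7, M6, M8.
M3 starts after M1 ends — done with M1.
M2 starts after M3 ends — done with M3.
M5 starts before M2 ends → M2 and M5 overlap.
M4 starts after M2 ends — done with M2.
M4 starts exactly when M5 ends (back-to-back, no overlap) — done with M5.
M7 starts before M4 ends → M4 and M7 overlap.
M6 starts exactly when M4 ends (back-to-back, no overlap) — done with M4.
M6 starts before M7 ends → M7 and M6 overlap.
M8 starts after M7 ends.
M8 starts exactly when M6 ends (back-to-back, no overlap).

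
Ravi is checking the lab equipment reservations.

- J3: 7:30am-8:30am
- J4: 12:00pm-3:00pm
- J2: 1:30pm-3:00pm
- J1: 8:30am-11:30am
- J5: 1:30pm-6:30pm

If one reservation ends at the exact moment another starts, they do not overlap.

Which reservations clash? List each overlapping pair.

Two intervals overlap when each starts before the other ends.
Sorted by start: J3, J1, J4, J2, J5.
J1 starts exactly when J3 ends (back-to-back, no overlap), so nothing later overlaps J3 either.
J4 starts after J1 ends, so nothing later overlaps J1 either.
J2 starts before J4 ends → J4 and J2 overlap.
J5 starts before J4 ends → J4 and J5 overlap.
J5 starts before J2 ends → J2 and J5 overlap.

J2 & J4, J2 & J5, J4 & J5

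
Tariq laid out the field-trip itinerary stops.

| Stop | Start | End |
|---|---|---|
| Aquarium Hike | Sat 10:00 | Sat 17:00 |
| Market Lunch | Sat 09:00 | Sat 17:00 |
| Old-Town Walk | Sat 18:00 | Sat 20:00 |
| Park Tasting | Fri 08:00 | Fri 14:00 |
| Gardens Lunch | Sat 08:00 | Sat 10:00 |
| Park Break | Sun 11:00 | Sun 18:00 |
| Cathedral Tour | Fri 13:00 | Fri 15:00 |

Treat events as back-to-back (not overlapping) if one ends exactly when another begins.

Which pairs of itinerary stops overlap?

Aquarium Hike & Market Lunch, Cathedral Tour & Park Tasting, Gardens Lunch & Market Lunch

Sorted by start: Park Tasting, Cathedral Tour, Gardens Lunch, Market Lunch, Aquarium Hike, Old-Town Walk, Park Break.
Cathedral Tour starts before Park Tasting ends → Park Tasting and Cathedral Tour overlap.
Gardens Lunch starts after Park Tasting ends; Park Tasting is clear from here.
Gardens Lunch starts after Cathedral Tour ends; Cathedral Tour is clear from here.
Market Lunch starts before Gardens Lunch ends → Gardens Lunch and Market Lunch overlap.
Aquarium Hike starts exactly when Gardens Lunch ends (back-to-back, no overlap); Gardens Lunch is clear from here.
Aquarium Hike starts before Market Lunch ends → Market Lunch and Aquarium Hike overlap.
Old-Town Walk starts after Market Lunch ends; Market Lunch is clear from here.
Old-Town Walk starts after Aquarium Hike ends; Aquarium Hike is clear from here.
Park Break starts after Old-Town Walk ends.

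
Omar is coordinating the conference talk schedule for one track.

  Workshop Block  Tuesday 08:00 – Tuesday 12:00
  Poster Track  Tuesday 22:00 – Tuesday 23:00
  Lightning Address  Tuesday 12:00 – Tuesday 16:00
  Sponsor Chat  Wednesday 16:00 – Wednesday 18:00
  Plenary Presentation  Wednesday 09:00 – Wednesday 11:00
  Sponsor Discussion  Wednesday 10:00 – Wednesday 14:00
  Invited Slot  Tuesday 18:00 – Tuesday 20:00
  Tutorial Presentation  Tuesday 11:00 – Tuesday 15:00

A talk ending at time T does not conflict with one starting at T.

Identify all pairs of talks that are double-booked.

Sorted by start: Workshop Block, Tutorial Presentation, Lightning Address, Invited Slot, Poster Track, Plenary Presentation, Sponsor Discussion, Sponsor Chat.
Tutorial Presentation starts before Workshop Block ends → Workshop Block and Tutorial Presentation overlap.
Lightning Address starts exactly when Workshop Block ends (back-to-back, no overlap), so Workshop Block has no further overlaps.
Lightning Address starts before Tutorial Presentation ends → Tutorial Presentation and Lightning Address overlap.
Invited Slot starts after Tutorial Presentation ends, so Tutorial Presentation has no further overlaps.
Invited Slot starts after Lightning Address ends, so Lightning Address has no further overlaps.
Poster Track starts after Invited Slot ends, so Invited Slot has no further overlaps.
Plenary Presentation starts after Poster Track ends, so Poster Track has no further overlaps.
Sponsor Discussion starts before Plenary Presentation ends → Plenary Presentation and Sponsor Discussion overlap.
Sponsor Chat starts after Plenary Presentation ends.
Sponsor Chat starts after Sponsor Discussion ends.

Lightning Address & Tutorial Presentation, Plenary Presentation & Sponsor Discussion, Tutorial Presentation & Workshop Block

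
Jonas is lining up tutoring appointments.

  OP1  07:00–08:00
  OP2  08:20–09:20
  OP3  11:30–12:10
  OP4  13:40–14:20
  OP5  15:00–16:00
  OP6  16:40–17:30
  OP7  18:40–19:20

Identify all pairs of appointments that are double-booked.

no conflicts

Two intervals overlap when each starts before the other ends.
Sorted by start: OP1, OP2, OP3, OP4, OP5, OP6, OP7.
OP2 starts after OP1 ends, so OP1 has no further overlaps.
OP3 starts after OP2 ends, so OP2 has no further overlaps.
OP4 starts after OP3 ends, so OP3 has no further overlaps.
OP5 starts after OP4 ends, so OP4 has no further overlaps.
OP6 starts after OP5 ends, so OP5 has no further overlaps.
OP7 starts after OP6 ends.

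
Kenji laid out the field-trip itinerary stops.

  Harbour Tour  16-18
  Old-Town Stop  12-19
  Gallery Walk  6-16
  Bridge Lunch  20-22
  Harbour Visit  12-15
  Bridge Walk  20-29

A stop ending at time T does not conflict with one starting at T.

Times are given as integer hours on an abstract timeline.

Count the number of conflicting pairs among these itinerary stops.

5

Sorted by start: Gallery Walk, Old-Town Stop, Harbour Visit, Harbour Tour, Bridge Lunch, Bridge Walk.
Old-Town Stop starts before Gallery Walk ends → Gallery Walk and Old-Town Stop overlap.
Harbour Visit starts before Gallery Walk ends → Gallery Walk and Harbour Visit overlap.
Harbour Tour starts exactly when Gallery Walk ends (back-to-back, no overlap) — done with Gallery Walk.
Harbour Visit starts before Old-Town Stop ends → Old-Town Stop and Harbour Visit overlap.
Harbour Tour starts before Old-Town Stop ends → Old-Town Stop and Harbour Tour overlap.
Bridge Lunch starts after Old-Town Stop ends — done with Old-Town Stop.
Harbour Tour starts after Harbour Visit ends — done with Harbour Visit.
Bridge Lunch starts after Harbour Tour ends — done with Harbour Tour.
Bridge Walk starts before Bridge Lunch ends → Bridge Lunch and Bridge Walk overlap.
Overlapping pairs: Bridge Lunch & Bridge Walk, Gallery Walk & Harbour Visit, Gallery Walk & Old-Town Stop, Harbour Tour & Old-Town Stop, Harbour Visit & Old-Town Stop — 5 in total.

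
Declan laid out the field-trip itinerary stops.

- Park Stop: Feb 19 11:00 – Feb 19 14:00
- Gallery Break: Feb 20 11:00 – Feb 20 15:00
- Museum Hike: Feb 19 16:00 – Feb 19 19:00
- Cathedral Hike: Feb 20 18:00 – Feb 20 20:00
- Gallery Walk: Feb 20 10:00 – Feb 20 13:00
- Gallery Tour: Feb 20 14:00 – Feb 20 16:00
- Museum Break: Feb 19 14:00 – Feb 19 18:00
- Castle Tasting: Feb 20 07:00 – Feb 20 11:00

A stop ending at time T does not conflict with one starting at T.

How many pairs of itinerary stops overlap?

Check each pair: they overlap iff neither finishes before the other starts.
Sorted by start: Park Stop, Museum Break, Museum Hike, Castle Tasting, Gallery Walk, Gallery Break, Gallery Tour, Cathedral Hike.
Museum Break starts exactly when Park Stop ends (back-to-back, no overlap), so nothing later overlaps Park Stop either.
Museum Hike starts before Museum Break ends → Museum Break and Museum Hike overlap.
Castle Tasting starts after Museum Break ends, so nothing later overlaps Museum Break either.
Castle Tasting starts after Museum Hike ends, so nothing later overlaps Museum Hike either.
Gallery Walk starts before Castle Tasting ends → Castle Tasting and Gallery Walk overlap.
Gallery Break starts exactly when Castle Tasting ends (back-to-back, no overlap), so nothing later overlaps Castle Tasting either.
Gallery Break starts before Gallery Walk ends → Gallery Walk and Gallery Break overlap.
Gallery Tour starts after Gallery Walk ends, so nothing later overlaps Gallery Walk either.
Gallery Tour starts before Gallery Break ends → Gallery Break and Gallery Tour overlap.
Cathedral Hike starts after Gallery Break ends.
Cathedral Hike starts after Gallery Tour ends.
Overlapping pairs: Castle Tasting & Gallery Walk, Gallery Break & Gallery Tour, Gallery Break & Gallery Walk, Museum Break & Museum Hike — 4 in total.

4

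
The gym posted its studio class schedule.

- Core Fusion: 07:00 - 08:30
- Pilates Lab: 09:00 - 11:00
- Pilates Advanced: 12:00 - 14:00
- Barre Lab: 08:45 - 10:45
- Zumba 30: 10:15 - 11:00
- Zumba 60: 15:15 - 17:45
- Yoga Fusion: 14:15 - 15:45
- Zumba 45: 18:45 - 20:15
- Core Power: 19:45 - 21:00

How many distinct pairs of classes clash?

Check each pair: they overlap iff neither finishes before the other starts.
Sorted by start: Core Fusion, Barre Lab, Pilates Lab, Zumba 30, Pilates Advanced, Yoga Fusion, Zumba 60, Zumba 45, Core Power.
Barre Lab starts after Core Fusion ends; Core Fusion is clear from here.
Pilates Lab starts before Barre Lab ends → Barre Lab and Pilates Lab overlap.
Zumba 30 starts before Barre Lab ends → Barre Lab and Zumba 30 overlap.
Pilates Advanced starts after Barre Lab ends; Barre Lab is clear from here.
Zumba 30 starts before Pilates Lab ends → Pilates Lab and Zumba 30 overlap.
Pilates Advanced starts after Pilates Lab ends; Pilates Lab is clear from here.
Pilates Advanced starts after Zumba 30 ends; Zumba 30 is clear from here.
Yoga Fusion starts after Pilates Advanced ends; Pilates Advanced is clear from here.
Zumba 60 starts before Yoga Fusion ends → Yoga Fusion and Zumba 60 overlap.
Zumba 45 starts after Yoga Fusion ends; Yoga Fusion is clear from here.
Zumba 45 starts after Zumba 60 ends; Zumba 60 is clear from here.
Core Power starts before Zumba 45 ends → Zumba 45 and Core Power overlap.
Overlapping pairs: Barre Lab & Pilates Lab, Barre Lab & Zumba 30, Core Power & Zumba 45, Pilates Lab & Zumba 30, Yoga Fusion & Zumba 60 — 5 in total.

5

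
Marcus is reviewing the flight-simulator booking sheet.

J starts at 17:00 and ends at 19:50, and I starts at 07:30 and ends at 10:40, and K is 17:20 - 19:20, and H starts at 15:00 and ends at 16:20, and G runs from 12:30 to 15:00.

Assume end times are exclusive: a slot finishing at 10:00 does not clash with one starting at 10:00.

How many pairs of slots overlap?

Sorted by start: I, G, H, J, K.
G starts after I ends, so nothing later overlaps I either.
H starts exactly when G ends (back-to-back, no overlap), so nothing later overlaps G either.
J starts after H ends, so nothing later overlaps H either.
K starts before J ends → J and K overlap.
Overlapping pairs: J & K — 1 in total.

1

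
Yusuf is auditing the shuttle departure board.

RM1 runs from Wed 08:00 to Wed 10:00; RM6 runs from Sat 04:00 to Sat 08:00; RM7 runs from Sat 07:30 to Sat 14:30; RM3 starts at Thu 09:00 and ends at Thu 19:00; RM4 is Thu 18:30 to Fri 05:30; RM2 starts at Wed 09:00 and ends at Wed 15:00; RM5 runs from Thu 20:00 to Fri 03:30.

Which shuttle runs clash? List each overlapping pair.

Check each pair: they overlap iff neither finishes before the other starts.
Sorted by start: RM1, RM2, RM3, RM4, RM5, RM6, RM7.
RM2 starts before RM1 ends → RM1 and RM2 overlap.
RM3 starts after RM1 ends; RM1 is clear from here.
RM3 starts after RM2 ends; RM2 is clear from here.
RM4 starts before RM3 ends → RM3 and RM4 overlap.
RM5 starts after RM3 ends; RM3 is clear from here.
RM5 starts before RM4 ends → RM4 and RM5 overlap.
RM6 starts after RM4 ends; RM4 is clear from here.
RM6 starts after RM5 ends; RM5 is clear from here.
RM7 starts before RM6 ends → RM6 and RM7 overlap.

RM1 & RM2, RM3 & RM4, RM4 & RM5, RM6 & RM7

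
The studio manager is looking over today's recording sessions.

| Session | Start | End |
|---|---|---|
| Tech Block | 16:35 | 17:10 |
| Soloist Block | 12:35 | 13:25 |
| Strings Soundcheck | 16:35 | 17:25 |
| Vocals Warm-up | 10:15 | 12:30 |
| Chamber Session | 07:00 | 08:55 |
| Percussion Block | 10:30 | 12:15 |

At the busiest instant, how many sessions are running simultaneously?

Walk through starts and ends in time order (an end at T is processed before a start at T):
07:00 start Chamber Session → 1
08:55 end Chamber Session → 0
10:15 start Vocals Warm-up → 1
10:30 start Percussion Block → 2
12:15 end Percussion Block → 1
12:30 end Vocals Warm-up → 0
12:35 start Soloist Block → 1
13:25 end Soloist Block → 0
16:35 start Strings Soundcheck → 1
16:35 start Tech Block → 2
17:10 end Tech Block → 1
17:25 end Strings Soundcheck → 0
Peak is 2, at 10:30 (Percussion Block, Vocals Warm-up).

2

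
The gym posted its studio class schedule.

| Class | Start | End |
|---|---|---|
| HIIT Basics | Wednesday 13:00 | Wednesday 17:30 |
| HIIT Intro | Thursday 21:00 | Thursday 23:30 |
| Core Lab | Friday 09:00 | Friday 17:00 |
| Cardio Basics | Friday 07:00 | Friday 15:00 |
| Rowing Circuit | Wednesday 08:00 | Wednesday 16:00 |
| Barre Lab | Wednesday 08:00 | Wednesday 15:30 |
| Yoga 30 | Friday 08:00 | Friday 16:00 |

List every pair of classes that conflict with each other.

Sorted by start: Rowing Circuit, Barre Lab, HIIT Basics, HIIT Intro, Cardio Basics, Yoga 30, Core Lab.
Barre Lab starts before Rowing Circuit ends → Rowing Circuit and Barre Lab overlap.
HIIT Basics starts before Rowing Circuit ends → Rowing Circuit and HIIT Basics overlap.
HIIT Intro starts after Rowing Circuit ends; Rowing Circuit is clear from here.
HIIT Basics starts before Barre Lab ends → Barre Lab and HIIT Basics overlap.
HIIT Intro starts after Barre Lab ends; Barre Lab is clear from here.
HIIT Intro starts after HIIT Basics ends; HIIT Basics is clear from here.
Cardio Basics starts after HIIT Intro ends; HIIT Intro is clear from here.
Yoga 30 starts before Cardio Basics ends → Cardio Basics and Yoga 30 overlap.
Core Lab starts before Cardio Basics ends → Cardio Basics and Core Lab overlap.
Core Lab starts before Yoga 30 ends → Yoga 30 and Core Lab overlap.

Barre Lab & HIIT Basics, Barre Lab & Rowing Circuit, Cardio Basics & Core Lab, Cardio Basics & Yoga 30, Core Lab & Yoga 30, HIIT Basics & Rowing Circuit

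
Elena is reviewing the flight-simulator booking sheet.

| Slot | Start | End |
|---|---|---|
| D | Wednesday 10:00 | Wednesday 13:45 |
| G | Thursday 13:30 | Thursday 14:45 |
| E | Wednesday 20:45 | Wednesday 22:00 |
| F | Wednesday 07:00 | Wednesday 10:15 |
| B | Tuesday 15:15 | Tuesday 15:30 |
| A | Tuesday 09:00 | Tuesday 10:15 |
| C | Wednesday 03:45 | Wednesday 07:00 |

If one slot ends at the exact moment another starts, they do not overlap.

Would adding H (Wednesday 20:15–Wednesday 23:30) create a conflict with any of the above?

Yes — it overlaps E

A: ends Tuesday 10:15 at or before H starts Wednesday 20:15 → clear.
B: ends Tuesday 15:30 at or before H starts Wednesday 20:15 → clear.
C: ends Wednesday 07:00 at or before H starts Wednesday 20:15 → clear.
F: ends Wednesday 10:15 at or before H starts Wednesday 20:15 → clear.
D: ends Wednesday 13:45 at or before H starts Wednesday 20:15 → clear.
E: starts Wednesday 20:45 before H ends Wednesday 23:30, and ends Wednesday 22:00 after H starts Wednesday 20:15 → overlap.
G: starts Thursday 13:30 at or after H ends Wednesday 23:30 → clear.
H overlaps E.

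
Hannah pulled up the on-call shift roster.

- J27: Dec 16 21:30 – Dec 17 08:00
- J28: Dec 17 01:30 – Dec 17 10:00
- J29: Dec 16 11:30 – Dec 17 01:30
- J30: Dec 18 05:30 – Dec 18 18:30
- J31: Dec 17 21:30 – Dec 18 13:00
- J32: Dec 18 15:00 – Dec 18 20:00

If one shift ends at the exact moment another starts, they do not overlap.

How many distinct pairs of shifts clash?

4

Sorted by start: J29, J27, J28, J31, J30, J32.
J27 starts before J29 ends → J29 and J27 overlap.
J28 starts exactly when J29 ends (back-to-back, no overlap), so nothing later overlaps J29 either.
J28 starts before J27 ends → J27 and J28 overlap.
J31 starts after J27 ends, so nothing later overlaps J27 either.
J31 starts after J28 ends, so nothing later overlaps J28 either.
J30 starts before J31 ends → J31 and J30 overlap.
J32 starts after J31 ends.
J32 starts before J30 ends → J30 and J32 overlap.
Overlapping pairs: J27 & J28, J27 & J29, J30 & J31, J30 & J32 — 4 in total.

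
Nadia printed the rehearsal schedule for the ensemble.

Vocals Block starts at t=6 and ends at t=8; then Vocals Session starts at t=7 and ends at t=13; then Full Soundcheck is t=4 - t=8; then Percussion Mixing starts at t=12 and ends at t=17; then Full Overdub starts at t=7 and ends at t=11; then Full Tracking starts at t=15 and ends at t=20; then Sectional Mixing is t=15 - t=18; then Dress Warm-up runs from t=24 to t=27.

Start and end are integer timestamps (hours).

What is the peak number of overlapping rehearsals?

4

Walk through starts and ends in time order (an end at T is processed before a start at T):
t=4 start Full Soundcheck → 1
t=6 start Vocals Block → 2
t=7 start Full Overdub → 3
t=7 start Vocals Session → 4
t=8 end Full Soundcheck → 3
t=8 end Vocals Block → 2
t=11 end Full Overdub → 1
t=12 start Percussion Mixing → 2
t=13 end Vocals Session → 1
t=15 start Full Tracking → 2
t=15 start Sectional Mixing → 3
t=17 end Percussion Mixing → 2
t=18 end Sectional Mixing → 1
t=20 end Full Tracking → 0
t=24 start Dress Warm-up → 1
t=27 end Dress Warm-up → 0
Peak is 4, at t=7 (Full Overdub, Full Soundcheck, Vocals Block, Vocals Session).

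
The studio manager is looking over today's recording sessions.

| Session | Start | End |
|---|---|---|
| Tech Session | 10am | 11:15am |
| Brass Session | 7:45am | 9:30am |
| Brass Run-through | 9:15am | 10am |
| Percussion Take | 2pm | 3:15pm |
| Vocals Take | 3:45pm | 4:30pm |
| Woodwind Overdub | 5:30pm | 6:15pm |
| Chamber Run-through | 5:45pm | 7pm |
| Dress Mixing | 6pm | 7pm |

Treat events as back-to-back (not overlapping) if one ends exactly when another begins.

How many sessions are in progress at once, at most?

Walk through starts and ends in time order (an end at T is processed before a start at T):
7:45am start Brass Session → 1
9:15am start Brass Run-through → 2
9:30am end Brass Session → 1
10am end Brass Run-through → 0
10am start Tech Session → 1
11:15am end Tech Session → 0
2pm start Percussion Take → 1
3:15pm end Percussion Take → 0
3:45pm start Vocals Take → 1
4:30pm end Vocals Take → 0
5:30pm start Woodwind Overdub → 1
5:45pm start Chamber Run-through → 2
6pm start Dress Mixing → 3
6:15pm end Woodwind Overdub → 2
7pm end Chamber Run-through → 1
7pm end Dress Mixing → 0
Peak is 3, at 6pm (Chamber Run-through, Dress Mixing, Woodwind Overdub).

3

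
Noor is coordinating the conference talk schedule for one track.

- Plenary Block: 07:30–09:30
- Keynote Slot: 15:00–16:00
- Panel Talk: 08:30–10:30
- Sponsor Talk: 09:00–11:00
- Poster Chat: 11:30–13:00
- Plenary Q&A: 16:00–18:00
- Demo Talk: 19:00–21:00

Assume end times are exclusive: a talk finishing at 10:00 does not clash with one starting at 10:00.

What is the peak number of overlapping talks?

Walk through starts and ends in time order (an end at T is processed before a start at T):
07:30 start Plenary Block → 1
08:30 start Panel Talk → 2
09:00 start Sponsor Talk → 3
09:30 end Plenary Block → 2
10:30 end Panel Talk → 1
11:00 end Sponsor Talk → 0
11:30 start Poster Chat → 1
13:00 end Poster Chat → 0
15:00 start Keynote Slot → 1
16:00 end Keynote Slot → 0
16:00 start Plenary Q&A → 1
18:00 end Plenary Q&A → 0
19:00 start Demo Talk → 1
21:00 end Demo Talk → 0
Peak is 3, at 09:00 (Panel Talk, Plenary Block, Sponsor Talk).

3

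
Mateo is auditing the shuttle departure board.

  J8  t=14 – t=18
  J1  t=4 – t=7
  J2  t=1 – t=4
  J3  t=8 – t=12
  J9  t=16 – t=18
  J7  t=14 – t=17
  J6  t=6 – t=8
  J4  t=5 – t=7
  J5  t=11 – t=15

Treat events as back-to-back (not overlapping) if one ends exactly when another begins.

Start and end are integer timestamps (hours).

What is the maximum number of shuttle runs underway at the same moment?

Sweep the timeline, counting +1 at each start and −1 at each end (ends before starts at a tie):
t=1 start J2 → 1
t=4 end J2 → 0
t=4 start J1 → 1
t=5 start J4 → 2
t=6 start J6 → 3
t=7 end J1 → 2
t=7 end J4 → 1
t=8 end J6 → 0
t=8 start J3 → 1
t=11 start J5 → 2
t=12 end J3 → 1
t=14 start J7 → 2
t=14 start J8 → 3
t=15 end J5 → 2
t=16 start J9 → 3
t=17 end J7 → 2
t=18 end J8 → 1
t=18 end J9 → 0
Peak is 3, at t=6 (J1, J4, J6).

3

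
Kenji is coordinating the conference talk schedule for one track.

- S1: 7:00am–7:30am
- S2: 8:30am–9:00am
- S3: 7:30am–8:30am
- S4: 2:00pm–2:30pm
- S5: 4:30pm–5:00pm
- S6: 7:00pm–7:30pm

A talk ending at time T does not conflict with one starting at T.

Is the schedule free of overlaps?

Yes

Sorted by start: S1, S3, S2, S4, S5, S6.
S3 starts exactly when S1 ends (back-to-back, no overlap), so nothing later overlaps S1 either.
S2 starts exactly when S3 ends (back-to-back, no overlap), so nothing later overlaps S3 either.
S4 starts after S2 ends, so nothing later overlaps S2 either.
S5 starts after S4 ends, so nothing later overlaps S4 either.
S6 starts after S5 ends.
Every pair is clear; the schedule has no overlaps.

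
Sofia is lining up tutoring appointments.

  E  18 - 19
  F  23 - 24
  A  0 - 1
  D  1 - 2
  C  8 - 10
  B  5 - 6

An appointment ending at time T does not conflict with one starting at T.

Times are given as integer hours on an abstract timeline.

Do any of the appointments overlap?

Sorted by start: A, D, B, C, E, F.
D starts exactly when A ends (back-to-back, no overlap) — done with A.
B starts after D ends — done with D.
C starts after B ends — done with B.
E starts after C ends — done with C.
F starts after E ends.
Every pair is clear; the schedule has no overlaps.

No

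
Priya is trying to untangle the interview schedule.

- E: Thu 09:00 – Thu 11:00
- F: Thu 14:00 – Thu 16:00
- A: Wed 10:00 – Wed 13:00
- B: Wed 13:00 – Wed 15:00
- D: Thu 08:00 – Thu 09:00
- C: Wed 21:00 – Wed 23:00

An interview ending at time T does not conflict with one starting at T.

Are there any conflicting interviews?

No

Two intervals overlap when each starts before the other ends.
Sorted by start: A, B, C, D, E, F.
B starts exactly when A ends (back-to-back, no overlap); A is clear from here.
C starts after B ends; B is clear from here.
D starts after C ends; C is clear from here.
E starts exactly when D ends (back-to-back, no overlap); D is clear from here.
F starts after E ends.
Every pair is clear; the schedule has no overlaps.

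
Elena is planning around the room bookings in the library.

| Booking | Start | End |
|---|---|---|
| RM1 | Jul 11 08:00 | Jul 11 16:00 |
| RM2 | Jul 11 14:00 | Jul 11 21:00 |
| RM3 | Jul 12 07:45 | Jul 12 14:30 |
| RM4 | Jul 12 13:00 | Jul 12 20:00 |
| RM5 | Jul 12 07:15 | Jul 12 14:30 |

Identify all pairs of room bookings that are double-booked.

RM1 & RM2, RM3 & RM4, RM3 & RM5, RM4 & RM5

Sorted by start: RM1, RM2, RM5, RM3, RM4.
RM2 starts before RM1 ends → RM1 and RM2 overlap.
RM5 starts after RM1 ends — done with RM1.
RM5 starts after RM2 ends — done with RM2.
RM3 starts before RM5 ends → RM5 and RM3 overlap.
RM4 starts before RM5 ends → RM5 and RM4 overlap.
RM4 starts before RM3 ends → RM3 and RM4 overlap.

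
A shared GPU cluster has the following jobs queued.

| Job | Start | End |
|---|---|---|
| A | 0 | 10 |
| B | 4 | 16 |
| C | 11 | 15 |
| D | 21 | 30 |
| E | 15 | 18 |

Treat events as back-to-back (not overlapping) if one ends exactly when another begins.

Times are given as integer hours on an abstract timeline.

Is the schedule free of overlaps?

Sorted by start: A, B, C, E, D.
B starts before A ends → A and B overlap.
That's a conflict, so the schedule is not conflict-free.

No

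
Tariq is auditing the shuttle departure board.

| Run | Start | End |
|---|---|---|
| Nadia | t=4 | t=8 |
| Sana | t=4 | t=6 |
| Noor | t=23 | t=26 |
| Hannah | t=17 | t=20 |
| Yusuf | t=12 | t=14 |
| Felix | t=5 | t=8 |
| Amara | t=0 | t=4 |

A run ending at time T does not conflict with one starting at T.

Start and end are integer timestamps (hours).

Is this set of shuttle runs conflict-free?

No

Check each pair: they overlap iff neither finishes before the other starts.
Sorted by start: Amara, Sana, Nadia, Felix, Yusuf, Hannah, Noor.
Sana starts exactly when Amara ends (back-to-back, no overlap), so Amara has no further overlaps.
Nadia starts before Sana ends → Sana and Nadia overlap.
That's a conflict, so the schedule is not conflict-free.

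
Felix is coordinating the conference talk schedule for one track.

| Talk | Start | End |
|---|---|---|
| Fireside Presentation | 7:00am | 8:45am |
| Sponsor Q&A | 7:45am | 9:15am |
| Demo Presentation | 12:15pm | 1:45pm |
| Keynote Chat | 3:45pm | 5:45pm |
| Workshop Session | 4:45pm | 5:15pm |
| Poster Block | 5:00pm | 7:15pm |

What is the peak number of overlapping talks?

3

Sweep the timeline, counting +1 at each start and −1 at each end (ends before starts at a tie):
7:00am start Fireside Presentation → 1
7:45am start Sponsor Q&A → 2
8:45am end Fireside Presentation → 1
9:15am end Sponsor Q&A → 0
12:15pm start Demo Presentation → 1
1:45pm end Demo Presentation → 0
3:45pm start Keynote Chat → 1
4:45pm start Workshop Session → 2
5:00pm start Poster Block → 3
5:15pm end Workshop Session → 2
5:45pm end Keynote Chat → 1
7:15pm end Poster Block → 0
Peak is 3, at 5:00pm (Keynote Chat, Poster Block, Workshop Session).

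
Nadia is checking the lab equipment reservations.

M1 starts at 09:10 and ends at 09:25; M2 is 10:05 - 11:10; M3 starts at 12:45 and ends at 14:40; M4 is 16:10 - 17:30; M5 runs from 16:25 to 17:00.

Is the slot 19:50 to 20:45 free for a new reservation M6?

Yes — the slot is free

M1: ends 09:25 at or before M6 starts 19:50 → clear.
M2: ends 11:10 at or before M6 starts 19:50 → clear.
M3: ends 14:40 at or before M6 starts 19:50 → clear.
M4: ends 17:30 at or before M6 starts 19:50 → clear.
M5: ends 17:00 at or before M6 starts 19:50 → clear.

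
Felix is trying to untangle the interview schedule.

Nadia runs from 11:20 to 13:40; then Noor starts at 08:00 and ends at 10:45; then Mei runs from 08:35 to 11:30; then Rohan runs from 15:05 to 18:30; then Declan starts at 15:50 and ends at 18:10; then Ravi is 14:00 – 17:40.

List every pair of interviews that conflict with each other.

Sorted by start: Noor, Mei, Nadia, Ravi, Rohan, Declan.
Mei starts before Noor ends → Noor and Mei overlap.
Nadia starts after Noor ends, so Noor has no further overlaps.
Nadia starts before Mei ends → Mei and Nadia overlap.
Ravi starts after Mei ends, so Mei has no further overlaps.
Ravi starts after Nadia ends, so Nadia has no further overlaps.
Rohan starts before Ravi ends → Ravi and Rohan overlap.
Declan starts before Ravi ends → Ravi and Declan overlap.
Declan starts before Rohan ends → Rohan and Declan overlap.

Declan & Ravi, Declan & Rohan, Mei & Nadia, Mei & Noor, Ravi & Rohan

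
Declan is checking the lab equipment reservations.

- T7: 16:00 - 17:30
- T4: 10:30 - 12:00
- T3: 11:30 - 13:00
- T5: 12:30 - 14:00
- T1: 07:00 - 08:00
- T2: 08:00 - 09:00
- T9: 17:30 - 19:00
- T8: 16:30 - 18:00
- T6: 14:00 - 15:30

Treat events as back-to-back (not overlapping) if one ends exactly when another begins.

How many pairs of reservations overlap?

Sorted by start: T1, T2, T4, T3, T5, T6, T7, T8, T9.
T2 starts exactly when T1 ends (back-to-back, no overlap); T1 is clear from here.
T4 starts after T2 ends; T2 is clear from here.
T3 starts before T4 ends → T4 and T3 overlap.
T5 starts after T4 ends; T4 is clear from here.
T5 starts before T3 ends → T3 and T5 overlap.
T6 starts after T3 ends; T3 is clear from here.
T6 starts exactly when T5 ends (back-to-back, no overlap); T5 is clear from here.
T7 starts after T6 ends; T6 is clear from here.
T8 starts before T7 ends → T7 and T8 overlap.
T9 starts exactly when T7 ends (back-to-back, no overlap).
T9 starts before T8 ends → T8 and T9 overlap.
Overlapping pairs: T3 & T4, T3 & T5, T7 & T8, T8 & T9 — 4 in total.

4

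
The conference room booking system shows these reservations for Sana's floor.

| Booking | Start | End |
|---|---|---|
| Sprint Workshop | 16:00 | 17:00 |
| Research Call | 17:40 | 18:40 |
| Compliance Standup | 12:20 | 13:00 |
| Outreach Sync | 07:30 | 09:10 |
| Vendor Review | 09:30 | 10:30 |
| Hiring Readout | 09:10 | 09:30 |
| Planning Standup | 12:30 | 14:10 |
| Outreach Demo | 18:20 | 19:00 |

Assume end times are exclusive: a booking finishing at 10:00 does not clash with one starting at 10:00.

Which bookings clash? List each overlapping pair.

Two intervals overlap when each starts before the other ends.
Sorted by start: Outreach Sync, Hiring Readout, Vendor Review, Compliance Standup, Planning Standup, Sprint Workshop, Research Call, Outreach Demo.
Hiring Readout starts exactly when Outreach Sync ends (back-to-back, no overlap), so Outreach Sync has no further overlaps.
Vendor Review starts exactly when Hiring Readout ends (back-to-back, no overlap), so Hiring Readout has no further overlaps.
Compliance Standup starts after Vendor Review ends, so Vendor Review has no further overlaps.
Planning Standup starts before Compliance Standup ends → Compliance Standup and Planning Standup overlap.
Sprint Workshop starts after Compliance Standup ends, so Compliance Standup has no further overlaps.
Sprint Workshop starts after Planning Standup ends, so Planning Standup has no further overlaps.
Research Call starts after Sprint Workshop ends, so Sprint Workshop has no further overlaps.
Outreach Demo starts before Research Call ends → Research Call and Outreach Demo overlap.

Compliance Standup & Planning Standup, Outreach Demo & Research Call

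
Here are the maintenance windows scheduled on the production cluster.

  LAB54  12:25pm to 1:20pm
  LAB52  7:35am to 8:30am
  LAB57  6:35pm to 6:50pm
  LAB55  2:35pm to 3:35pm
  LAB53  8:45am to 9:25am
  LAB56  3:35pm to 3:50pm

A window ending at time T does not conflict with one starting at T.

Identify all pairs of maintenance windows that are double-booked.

no conflicts

Sorted by start: LAB52, LAB53, LAB54, LAB55, LAB56, LAB57.
LAB53 starts after LAB52 ends, so LAB52 has no further overlaps.
LAB54 starts after LAB53 ends, so LAB53 has no further overlaps.
LAB55 starts after LAB54 ends, so LAB54 has no further overlaps.
LAB56 starts exactly when LAB55 ends (back-to-back, no overlap), so LAB55 has no further overlaps.
LAB57 starts after LAB56 ends.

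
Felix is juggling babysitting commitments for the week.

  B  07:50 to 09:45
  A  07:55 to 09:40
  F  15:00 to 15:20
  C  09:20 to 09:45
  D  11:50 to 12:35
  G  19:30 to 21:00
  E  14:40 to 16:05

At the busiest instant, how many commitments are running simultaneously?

Sort all start/end points and keep a running count:
07:50 start B → 1
07:55 start A → 2
09:20 start C → 3
09:40 end A → 2
09:45 end B → 1
09:45 end C → 0
11:50 start D → 1
12:35 end D → 0
14:40 start E → 1
15:00 start F → 2
15:20 end F → 1
16:05 end E → 0
19:30 start G → 1
21:00 end G → 0
Peak is 3, at 09:20 (A, B, C).

3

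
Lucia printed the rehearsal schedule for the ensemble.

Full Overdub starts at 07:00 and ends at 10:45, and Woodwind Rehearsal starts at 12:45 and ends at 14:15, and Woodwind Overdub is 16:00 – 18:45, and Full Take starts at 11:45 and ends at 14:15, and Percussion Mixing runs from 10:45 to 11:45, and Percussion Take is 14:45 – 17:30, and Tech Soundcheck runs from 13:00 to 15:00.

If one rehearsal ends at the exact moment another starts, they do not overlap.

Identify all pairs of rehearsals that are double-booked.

Sorted by start: Full Overdub, Percussion Mixing, Full Take, Woodwind Rehearsal, Tech Soundcheck, Percussion Take, Woodwind Overdub.
Percussion Mixing starts exactly when Full Overdub ends (back-to-back, no overlap), so nothing later overlaps Full Overdub either.
Full Take starts exactly when Percussion Mixing ends (back-to-back, no overlap), so nothing later overlaps Percussion Mixing either.
Woodwind Rehearsal starts before Full Take ends → Full Take and Woodwind Rehearsal overlap.
Tech Soundcheck starts before Full Take ends → Full Take and Tech Soundcheck overlap.
Percussion Take starts after Full Take ends, so nothing later overlaps Full Take either.
Tech Soundcheck starts before Woodwind Rehearsal ends → Woodwind Rehearsal and Tech Soundcheck overlap.
Percussion Take starts after Woodwind Rehearsal ends, so nothing later overlaps Woodwind Rehearsal either.
Percussion Take starts before Tech Soundcheck ends → Tech Soundcheck and Percussion Take overlap.
Woodwind Overdub starts after Tech Soundcheck ends.
Woodwind Overdub starts before Percussion Take ends → Percussion Take and Woodwind Overdub overlap.

Full Take & Tech Soundcheck, Full Take & Woodwind Rehearsal, Percussion Take & Tech Soundcheck, Percussion Take & Woodwind Overdub, Tech Soundcheck & Woodwind Rehearsal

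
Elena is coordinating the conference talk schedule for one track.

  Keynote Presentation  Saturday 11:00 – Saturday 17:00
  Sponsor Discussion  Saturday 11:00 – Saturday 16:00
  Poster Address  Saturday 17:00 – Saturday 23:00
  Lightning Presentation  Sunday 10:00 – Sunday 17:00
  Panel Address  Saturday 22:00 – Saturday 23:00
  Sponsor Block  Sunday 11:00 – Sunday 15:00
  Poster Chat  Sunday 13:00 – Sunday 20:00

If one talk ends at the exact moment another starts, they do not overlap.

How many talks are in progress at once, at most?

Walk through starts and ends in time order (an end at T is processed before a start at T):
Saturday 11:00 start Keynote Presentation → 1
Saturday 11:00 start Sponsor Discussion → 2
Saturday 16:00 end Sponsor Discussion → 1
Saturday 17:00 end Keynote Presentation → 0
Saturday 17:00 start Poster Address → 1
Saturday 22:00 start Panel Address → 2
Saturday 23:00 end Panel Address → 1
Saturday 23:00 end Poster Address → 0
Sunday 10:00 start Lightning Presentation → 1
Sunday 11:00 start Sponsor Block → 2
Sunday 13:00 start Poster Chat → 3
Sunday 15:00 end Sponsor Block → 2
Sunday 17:00 end Lightning Presentation → 1
Sunday 20:00 end Poster Chat → 0
Peak is 3, at Sunday 13:00 (Lightning Presentation, Poster Chat, Sponsor Block).

3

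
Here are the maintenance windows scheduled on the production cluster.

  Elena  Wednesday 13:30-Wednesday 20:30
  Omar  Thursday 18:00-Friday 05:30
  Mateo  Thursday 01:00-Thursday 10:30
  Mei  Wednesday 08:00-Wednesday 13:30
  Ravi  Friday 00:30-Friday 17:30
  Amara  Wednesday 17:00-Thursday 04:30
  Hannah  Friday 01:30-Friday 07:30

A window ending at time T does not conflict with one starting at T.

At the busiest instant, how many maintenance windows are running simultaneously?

3

Walk through starts and ends in time order (an end at T is processed before a start at T):
Wednesday 08:00 start Mei → 1
Wednesday 13:30 end Mei → 0
Wednesday 13:30 start Elena → 1
Wednesday 17:00 start Amara → 2
Wednesday 20:30 end Elena → 1
Thursday 01:00 start Mateo → 2
Thursday 04:30 end Amara → 1
Thursday 10:30 end Mateo → 0
Thursday 18:00 start Omar → 1
Friday 00:30 start Ravi → 2
Friday 01:30 start Hannah → 3
Friday 05:30 end Omar → 2
Friday 07:30 end Hannah → 1
Friday 17:30 end Ravi → 0
Peak is 3, at Friday 01:30 (Hannah, Omar, Ravi).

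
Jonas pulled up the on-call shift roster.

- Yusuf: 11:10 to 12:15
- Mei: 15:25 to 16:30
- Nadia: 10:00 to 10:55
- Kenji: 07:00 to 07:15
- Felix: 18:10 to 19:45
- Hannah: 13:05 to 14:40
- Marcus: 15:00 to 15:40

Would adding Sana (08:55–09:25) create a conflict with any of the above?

Kenji: ends 07:15 at or before Sana starts 08:55 → clear.
Nadia: starts 10:00 at or after Sana ends 09:25 → clear.
Yusuf: starts 11:10 at or after Sana ends 09:25 → clear.
Hannah: starts 13:05 at or after Sana ends 09:25 → clear.
Marcus: starts 15:00 at or after Sana ends 09:25 → clear.
Mei: starts 15:25 at or after Sana ends 09:25 → clear.
Felix: starts 18:10 at or after Sana ends 09:25 → clear.

No — it doesn't clash with anything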